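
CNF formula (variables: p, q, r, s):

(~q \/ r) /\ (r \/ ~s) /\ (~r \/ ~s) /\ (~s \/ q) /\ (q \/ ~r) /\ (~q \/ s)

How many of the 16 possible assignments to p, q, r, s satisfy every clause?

The models are:
  p=F q=F r=F s=F
  p=T q=F r=F s=F
That's 2 in total.

2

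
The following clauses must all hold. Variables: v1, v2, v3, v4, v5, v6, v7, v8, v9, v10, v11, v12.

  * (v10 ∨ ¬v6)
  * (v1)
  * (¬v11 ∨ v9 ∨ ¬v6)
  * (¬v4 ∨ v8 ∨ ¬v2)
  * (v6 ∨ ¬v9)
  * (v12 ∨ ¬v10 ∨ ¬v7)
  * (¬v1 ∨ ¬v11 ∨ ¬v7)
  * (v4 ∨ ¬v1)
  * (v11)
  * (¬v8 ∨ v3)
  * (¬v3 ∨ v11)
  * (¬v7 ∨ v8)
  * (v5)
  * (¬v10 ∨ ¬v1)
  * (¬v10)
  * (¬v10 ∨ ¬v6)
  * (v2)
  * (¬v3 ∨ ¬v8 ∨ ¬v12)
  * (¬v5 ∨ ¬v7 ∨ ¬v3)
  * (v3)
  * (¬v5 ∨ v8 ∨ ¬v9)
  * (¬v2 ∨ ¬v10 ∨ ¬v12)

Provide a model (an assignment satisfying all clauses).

v1=T, v2=T, v3=T, v4=T, v5=T, v6=F, v7=F, v8=T, v9=F, v10=F, v11=T, v12=F

The clause (v1) is unit: v1 must be True.
The clause (v4) is unit: v4 must be True.
(v11) is a unit clause, so v11 = True.
The clause (¬v7) is unit: v7 must be False.
(v5) is a unit clause, so v5 = True.
(¬v10) is a unit clause, so v10 = False.
Unit propagation: (¬v6) forces v6 = False.
Unit propagation: (¬v9) forces v9 = False.
Unit propagation: (v2) forces v2 = True.
Unit propagation: (v8) forces v8 = True.
Unit propagation: (v3) forces v3 = True.
(¬v12) is a unit clause, so v12 = False.
Every clause has at least one true literal under this assignment.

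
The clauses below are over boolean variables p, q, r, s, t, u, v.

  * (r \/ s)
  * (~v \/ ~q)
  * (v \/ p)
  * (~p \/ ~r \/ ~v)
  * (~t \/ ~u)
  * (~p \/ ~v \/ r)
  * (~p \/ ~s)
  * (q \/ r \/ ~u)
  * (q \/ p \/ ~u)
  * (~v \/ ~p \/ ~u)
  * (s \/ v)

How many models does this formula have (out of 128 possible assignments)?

The models are:
  p=0 q=0 r=0 s=1 t=0 u=0 v=1
  p=0 q=0 r=0 s=1 t=1 u=0 v=1
  p=0 q=0 r=1 s=0 t=0 u=0 v=1
  p=0 q=0 r=1 s=0 t=1 u=0 v=1
  p=0 q=0 r=1 s=1 t=0 u=0 v=1
  p=0 q=0 r=1 s=1 t=1 u=0 v=1
Count: 6.

6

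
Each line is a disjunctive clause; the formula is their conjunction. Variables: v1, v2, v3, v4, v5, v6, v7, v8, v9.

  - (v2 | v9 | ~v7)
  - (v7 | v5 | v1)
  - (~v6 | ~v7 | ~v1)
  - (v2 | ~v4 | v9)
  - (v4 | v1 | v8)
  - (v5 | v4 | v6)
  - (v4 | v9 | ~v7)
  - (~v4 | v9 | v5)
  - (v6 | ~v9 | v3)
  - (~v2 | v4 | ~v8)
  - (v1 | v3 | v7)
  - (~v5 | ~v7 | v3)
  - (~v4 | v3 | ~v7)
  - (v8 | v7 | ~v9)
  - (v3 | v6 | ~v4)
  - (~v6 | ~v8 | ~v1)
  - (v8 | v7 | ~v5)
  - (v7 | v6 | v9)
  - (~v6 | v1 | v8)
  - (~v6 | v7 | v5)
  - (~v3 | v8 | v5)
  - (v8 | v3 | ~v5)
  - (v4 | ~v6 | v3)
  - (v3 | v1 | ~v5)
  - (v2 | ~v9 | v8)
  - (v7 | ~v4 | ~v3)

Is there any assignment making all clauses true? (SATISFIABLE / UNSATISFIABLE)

SATISFIABLE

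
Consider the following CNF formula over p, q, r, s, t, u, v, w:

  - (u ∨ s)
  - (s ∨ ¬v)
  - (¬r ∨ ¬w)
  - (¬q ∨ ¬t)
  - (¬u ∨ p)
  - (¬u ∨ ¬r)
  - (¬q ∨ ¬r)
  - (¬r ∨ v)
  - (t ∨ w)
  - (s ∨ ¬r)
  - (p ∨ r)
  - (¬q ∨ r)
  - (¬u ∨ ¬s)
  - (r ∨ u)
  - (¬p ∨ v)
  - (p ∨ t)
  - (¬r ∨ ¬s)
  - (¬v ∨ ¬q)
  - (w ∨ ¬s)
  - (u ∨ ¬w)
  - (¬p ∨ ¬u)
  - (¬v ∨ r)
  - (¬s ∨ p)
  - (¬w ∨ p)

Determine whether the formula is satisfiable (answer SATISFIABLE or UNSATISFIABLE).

UNSATISFIABLE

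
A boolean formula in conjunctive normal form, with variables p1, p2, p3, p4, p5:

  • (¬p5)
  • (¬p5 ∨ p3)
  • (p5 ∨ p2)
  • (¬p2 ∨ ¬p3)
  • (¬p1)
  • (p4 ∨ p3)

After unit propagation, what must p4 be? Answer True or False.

True

(¬p5) stands alone — p5 = False.
(p5 ∨ p2): since p5 = False, the clause reduces to (p2). p2 = True.
In (¬p2 ∨ ¬p3), ¬p2 is now false; ¬p3 must hold, so p3 = False.
(¬p1) stands alone — p1 = False.
In (p3 ∨ p4), p3 is now false; p4 must hold, so p4 = True.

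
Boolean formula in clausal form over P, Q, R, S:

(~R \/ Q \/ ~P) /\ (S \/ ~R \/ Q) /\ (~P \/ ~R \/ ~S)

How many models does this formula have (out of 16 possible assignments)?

12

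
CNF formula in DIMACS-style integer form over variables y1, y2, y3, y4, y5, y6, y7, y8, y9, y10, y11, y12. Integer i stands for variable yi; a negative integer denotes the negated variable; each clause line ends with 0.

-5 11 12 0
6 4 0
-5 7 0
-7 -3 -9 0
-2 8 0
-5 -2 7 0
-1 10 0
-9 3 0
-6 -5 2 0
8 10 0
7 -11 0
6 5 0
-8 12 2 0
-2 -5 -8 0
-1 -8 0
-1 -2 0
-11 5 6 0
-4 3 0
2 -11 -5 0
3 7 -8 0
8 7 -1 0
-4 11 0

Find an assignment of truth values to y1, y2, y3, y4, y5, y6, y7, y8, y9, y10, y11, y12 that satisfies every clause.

y1=F, y2=F, y3=F, y4=F, y5=F, y6=T, y7=T, y8=F, y9=F, y10=T, y11=F, y12=F

y1 occurs only negated in the remaining clauses — set y1 = False.
Pure literal: y9 appears only negated; assign y9 = False.
Set y2 = False and propagate.
Branch on y3: take y3 = False.
  then y4 is forced to False.
  then y6 is forced to True.
  then y5 is forced to False.
For the remaining variables, y7 = True, y8 = False, y10 = True, y11 = False, y12 = False works.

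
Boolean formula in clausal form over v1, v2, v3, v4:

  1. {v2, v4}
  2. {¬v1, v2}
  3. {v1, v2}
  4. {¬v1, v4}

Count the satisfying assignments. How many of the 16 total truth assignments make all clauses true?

6

Satisfying assignments:
  v1=F v2=T v3=F v4=F
  v1=F v2=T v3=F v4=T
  v1=F v2=T v3=T v4=F
  v1=F v2=T v3=T v4=T
  v1=T v2=T v3=F v4=T
  v1=T v2=T v3=T v4=T
Count: 6.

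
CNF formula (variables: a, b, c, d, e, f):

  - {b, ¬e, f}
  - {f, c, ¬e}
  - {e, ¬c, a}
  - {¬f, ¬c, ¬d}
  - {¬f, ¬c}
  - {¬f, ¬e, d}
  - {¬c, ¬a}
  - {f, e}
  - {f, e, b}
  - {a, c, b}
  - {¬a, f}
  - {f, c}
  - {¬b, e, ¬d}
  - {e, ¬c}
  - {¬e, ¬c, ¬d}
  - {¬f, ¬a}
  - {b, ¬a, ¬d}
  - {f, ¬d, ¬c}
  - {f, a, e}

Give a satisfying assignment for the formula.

a = False, b = True, c = False, d = True, e = True, f = True

Try a = False.
Branch on b: take b = True.
The remaining clauses are satisfied by c = False, d = True, e = True, f = True.
Every clause has at least one true literal under this assignment.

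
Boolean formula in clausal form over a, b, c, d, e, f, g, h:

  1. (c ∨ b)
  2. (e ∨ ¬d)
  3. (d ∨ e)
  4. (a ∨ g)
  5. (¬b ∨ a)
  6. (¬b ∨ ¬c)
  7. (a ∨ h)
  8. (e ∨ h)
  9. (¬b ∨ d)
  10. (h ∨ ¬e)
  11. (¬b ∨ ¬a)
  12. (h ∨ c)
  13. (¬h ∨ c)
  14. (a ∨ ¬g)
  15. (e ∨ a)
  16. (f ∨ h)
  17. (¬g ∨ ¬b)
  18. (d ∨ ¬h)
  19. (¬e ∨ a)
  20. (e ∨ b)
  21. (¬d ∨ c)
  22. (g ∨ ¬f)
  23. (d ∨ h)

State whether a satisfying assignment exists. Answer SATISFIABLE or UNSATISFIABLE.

SATISFIABLE

Set a = True and propagate.
  then b is forced to False.
  then c is forced to True.
  then e is forced to True.
  then h is forced to True.
  then d is forced to True.
The remaining clauses are satisfied by f = True, g = True.
Every clause has at least one true literal under this assignment.
So a=True, b=False, c=True, d=True, e=True, f=True, g=True, h=True is a satisfying assignment.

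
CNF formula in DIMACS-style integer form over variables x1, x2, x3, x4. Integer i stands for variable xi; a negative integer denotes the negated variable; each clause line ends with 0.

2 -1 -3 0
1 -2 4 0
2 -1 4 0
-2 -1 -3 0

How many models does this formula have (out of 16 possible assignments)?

Case analysis on x1 and x2:
  x1=T, x2=T: remaining (x3,x4) ∈ {(F,F); (F,T)} — 2.
  x1=T, x2=F: remaining (x3,x4) ∈ {(F,T)} — 1.
  x1=F, x2=T: remaining (x3,x4) ∈ {(F,T); (T,T)} — 2.
  x1=F, x2=F: remaining (x3,x4) ∈ {(F,F); (F,T); (T,F); (T,T)} — 4.
Total: 2 + 1 + 2 + 4 = 9.

9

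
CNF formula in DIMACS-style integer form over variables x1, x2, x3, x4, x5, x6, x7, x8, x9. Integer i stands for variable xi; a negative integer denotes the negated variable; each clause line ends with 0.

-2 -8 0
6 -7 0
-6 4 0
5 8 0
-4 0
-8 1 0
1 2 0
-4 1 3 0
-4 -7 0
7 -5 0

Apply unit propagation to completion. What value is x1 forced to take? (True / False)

(!x4) stands alone — x4 = False.
In (!x6 || x4), x4 is now false; !x6 must hold, so x6 = False.
(!x7 || x6): since x6 = False, the clause reduces to (!x7). x7 = False.
In (!x5 || x7), x7 is now false; !x5 must hold, so x5 = False.
From (x5 || x8) and x5 = False: x8 = True.
(!x8 || !x2): since x8 = True, the clause reduces to (!x2). x2 = False.
(!x8 || x1) with x8 = True leaves only x1, so x1 = True.

True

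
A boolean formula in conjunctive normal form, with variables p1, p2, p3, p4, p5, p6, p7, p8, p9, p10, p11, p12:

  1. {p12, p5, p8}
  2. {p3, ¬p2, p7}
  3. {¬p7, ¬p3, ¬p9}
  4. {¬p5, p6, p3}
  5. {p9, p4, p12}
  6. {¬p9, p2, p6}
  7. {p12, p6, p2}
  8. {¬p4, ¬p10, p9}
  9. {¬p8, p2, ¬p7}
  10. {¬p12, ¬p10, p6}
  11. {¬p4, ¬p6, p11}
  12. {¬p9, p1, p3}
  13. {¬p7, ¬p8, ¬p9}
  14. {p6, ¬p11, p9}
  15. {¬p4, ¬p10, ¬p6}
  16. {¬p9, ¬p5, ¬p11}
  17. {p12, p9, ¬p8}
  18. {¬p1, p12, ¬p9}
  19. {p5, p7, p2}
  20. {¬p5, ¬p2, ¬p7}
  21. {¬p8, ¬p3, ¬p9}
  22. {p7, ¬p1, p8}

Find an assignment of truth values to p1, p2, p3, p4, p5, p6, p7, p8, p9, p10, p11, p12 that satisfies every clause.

p1 = False, p2 = False, p3 = True, p4 = True, p5 = True, p6 = False, p7 = False, p8 = True, p9 = False, p10 = False, p11 = False, p12 = True

Check each clause:
  1. {p5, p12, p8} — p8 is true.
  2. {¬p2, p7, p3} — p3 is true.
  3. {¬p9, ¬p3, ¬p7} — ¬p7 is true.
  4. {¬p5, p3, p6} — p3 is true.
  5. {p12, p9, p4} — p4 is true.
  6. {p2, ¬p9, p6} — ¬p9 is true.
  7. {p12, p2, p6} — p12 is true.
  8. {p9, ¬p10, ¬p4} — ¬p10 is true.
  9. {¬p8, ¬p7, p2} — ¬p7 is true.
  10. {¬p10, ¬p12, p6} — ¬p10 is true.
  11. {¬p4, ¬p6, p11} — ¬p6 is true.
  12. {p3, ¬p9, p1} — p3 is true.
  13. {¬p9, ¬p7, ¬p8} — ¬p7 is true.
  14. {p9, ¬p11, p6} — ¬p11 is true.
  15. {¬p4, ¬p10, ¬p6} — ¬p6 is true.
  16. {¬p5, ¬p11, ¬p9} — ¬p11 is true.
  17. {p12, ¬p8, p9} — p12 is true.
  18. {¬p9, ¬p1, p12} — p12 is true.
  19. {p2, p5, p7} — p5 is true.
  20. {¬p2, ¬p5, ¬p7} — ¬p7 is true.
  21. {¬p9, ¬p8, ¬p3} — ¬p9 is true.
  22. {p8, ¬p1, p7} — p8 is true.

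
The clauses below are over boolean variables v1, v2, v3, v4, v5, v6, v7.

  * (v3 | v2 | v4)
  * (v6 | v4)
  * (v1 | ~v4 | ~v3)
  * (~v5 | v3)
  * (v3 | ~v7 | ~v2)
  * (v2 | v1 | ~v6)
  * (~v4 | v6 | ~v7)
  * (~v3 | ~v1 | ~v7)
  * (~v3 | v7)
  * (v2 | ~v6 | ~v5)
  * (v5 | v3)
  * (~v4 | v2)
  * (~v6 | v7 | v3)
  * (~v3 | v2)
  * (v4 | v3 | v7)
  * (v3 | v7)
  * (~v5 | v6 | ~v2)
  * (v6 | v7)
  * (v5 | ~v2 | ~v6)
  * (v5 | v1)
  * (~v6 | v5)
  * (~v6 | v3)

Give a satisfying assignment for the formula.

v1=F, v2=T, v3=T, v4=F, v5=T, v6=T, v7=T

Set v1 = False and propagate.
  then v5 is forced to True.
  then v3 is forced to True.
  then v4 is forced to False.
  then v6 is forced to True.
  then v2 is forced to True.
  then v7 is forced to True.
Every clause has at least one true literal under this assignment.
Check each clause:
  1. (v2 | v3 | v4) — v2 is true.
  2. (v4 | v6) — v6 is true.
  3. (~v4 | ~v3 | v1) — ~v4 is true.
  4. (~v5 | v3) — v3 is true.
  5. (v3 | ~v2 | ~v7) — v3 is true.
  6. (~v6 | v2 | v1) — v2 is true.
  7. (~v4 | v6 | ~v7) — ~v4 is true.
  8. (~v1 | ~v3 | ~v7) — ~v1 is true.
  9. (~v3 | v7) — v7 is true.
  10. (v2 | ~v6 | ~v5) — v2 is true.
  11. (v3 | v5) — v3 is true.
  12. (~v4 | v2) — v2 is true.
  13. (~v6 | v7 | v3) — v3 is true.
  14. (v2 | ~v3) — v2 is true.
  15. (v4 | v3 | v7) — v3 is true.
  16. (v3 | v7) — v3 is true.
  17. (~v2 | v6 | ~v5) — v6 is true.
  18. (v7 | v6) — v6 is true.
  19. (~v2 | ~v6 | v5) — v5 is true.
  20. (v5 | v1) — v5 is true.
  21. (v5 | ~v6) — v5 is true.
  22. (v3 | ~v6) — v3 is true.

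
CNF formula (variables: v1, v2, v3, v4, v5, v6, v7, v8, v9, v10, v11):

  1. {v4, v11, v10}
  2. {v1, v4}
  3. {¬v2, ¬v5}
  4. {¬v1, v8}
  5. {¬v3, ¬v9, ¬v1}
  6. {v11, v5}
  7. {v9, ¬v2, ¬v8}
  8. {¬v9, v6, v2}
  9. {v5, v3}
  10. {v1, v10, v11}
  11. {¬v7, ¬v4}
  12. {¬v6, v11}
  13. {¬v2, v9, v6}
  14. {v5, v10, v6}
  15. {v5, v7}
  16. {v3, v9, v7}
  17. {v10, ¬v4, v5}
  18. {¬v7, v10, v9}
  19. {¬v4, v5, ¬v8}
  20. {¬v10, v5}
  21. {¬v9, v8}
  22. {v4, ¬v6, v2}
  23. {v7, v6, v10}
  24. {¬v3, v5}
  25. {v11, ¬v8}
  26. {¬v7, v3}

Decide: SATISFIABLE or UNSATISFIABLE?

Pure literal: v11 appears only positively; assign v11 = True.
Branch on v1: take v1 = False.
  then v4 is forced to True.
  then v7 is forced to False.
  then v5 is forced to True.
  then v2 is forced to False.
Try v3 = True.
Set v6 = False and propagate.
  then v9 is forced to False.
  then v10 is forced to True.
v8 is now unconstrained; take v8 = True.
Every clause has at least one true literal under this assignment.
So v1=0, v2=0, v3=1, v4=1, v5=1, v6=0, v7=0, v8=1, v9=0, v10=1, v11=1 is a satisfying assignment.

SATISFIABLE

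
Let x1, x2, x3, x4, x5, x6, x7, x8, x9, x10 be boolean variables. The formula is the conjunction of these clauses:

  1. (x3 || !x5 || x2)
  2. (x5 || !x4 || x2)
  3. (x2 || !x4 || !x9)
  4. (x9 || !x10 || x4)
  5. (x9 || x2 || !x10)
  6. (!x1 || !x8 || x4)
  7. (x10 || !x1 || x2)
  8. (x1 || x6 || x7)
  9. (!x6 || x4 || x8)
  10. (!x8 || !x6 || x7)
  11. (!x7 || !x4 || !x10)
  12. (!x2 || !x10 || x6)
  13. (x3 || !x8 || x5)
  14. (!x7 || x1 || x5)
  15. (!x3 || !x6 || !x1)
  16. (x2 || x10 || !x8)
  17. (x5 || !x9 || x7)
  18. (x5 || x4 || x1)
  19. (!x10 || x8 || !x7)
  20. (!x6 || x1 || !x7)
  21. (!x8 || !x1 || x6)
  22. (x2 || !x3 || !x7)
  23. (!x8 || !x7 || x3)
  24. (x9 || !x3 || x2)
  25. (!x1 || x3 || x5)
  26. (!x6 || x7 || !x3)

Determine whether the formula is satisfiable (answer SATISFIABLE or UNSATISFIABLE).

SATISFIABLE

Set x1 = True and propagate.
Set x2 = True and propagate.
For the remaining variables, x3 = True, x4 = True, x5 = True, x6 = False, x7 = False, x8 = False, x9 = True, x10 = False works.
So x1=T  x2=T  x3=T  x4=T  x5=T  x6=F  x7=F  x8=F  x9=T  x10=F is a satisfying assignment.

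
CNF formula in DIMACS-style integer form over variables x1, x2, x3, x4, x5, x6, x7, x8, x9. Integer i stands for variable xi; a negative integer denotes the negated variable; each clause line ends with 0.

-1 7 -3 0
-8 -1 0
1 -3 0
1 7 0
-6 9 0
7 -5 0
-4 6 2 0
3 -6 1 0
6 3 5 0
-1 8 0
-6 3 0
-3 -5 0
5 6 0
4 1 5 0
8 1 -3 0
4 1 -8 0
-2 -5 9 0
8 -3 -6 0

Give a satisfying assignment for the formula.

x1=0, x2=1, x3=0, x4=0, x5=1, x6=0, x7=1, x8=0, x9=1

Check each clause:
  1. (x7 || !x1 || !x3) — !x3 is true.
  2. (!x1 || !x8) — !x8 is true.
  3. (!x3 || x1) — !x3 is true.
  4. (x7 || x1) — x7 is true.
  5. (x9 || !x6) — x9 is true.
  6. (x7 || !x5) — x7 is true.
  7. (x2 || !x4 || x6) — x2 is true.
  8. (x1 || !x6 || x3) — !x6 is true.
  9. (x3 || x5 || x6) — x5 is true.
  10. (x8 || !x1) — !x1 is true.
  11. (!x6 || x3) — !x6 is true.
  12. (!x5 || !x3) — !x3 is true.
  13. (x6 || x5) — x5 is true.
  14. (x5 || x1 || x4) — x5 is true.
  15. (x8 || !x3 || x1) — !x3 is true.
  16. (x4 || !x8 || x1) — !x8 is true.
  17. (!x2 || !x5 || x9) — x9 is true.
  18. (!x3 || !x6 || x8) — !x6 is true.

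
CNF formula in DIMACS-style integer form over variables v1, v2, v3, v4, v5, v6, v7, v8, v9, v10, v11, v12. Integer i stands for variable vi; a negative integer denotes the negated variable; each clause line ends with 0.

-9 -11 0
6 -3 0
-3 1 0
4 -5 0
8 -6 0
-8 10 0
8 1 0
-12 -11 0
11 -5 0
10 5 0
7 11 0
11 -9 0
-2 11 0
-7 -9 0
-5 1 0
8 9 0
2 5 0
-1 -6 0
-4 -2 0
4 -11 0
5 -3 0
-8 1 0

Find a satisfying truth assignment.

v1=True  v2=False  v3=False  v4=True  v5=True  v6=False  v7=True  v8=True  v9=False  v10=True  v11=True  v12=False

Pure literal: v3 appears only negated; assign v3 = False.
Pure literal: v10 appears only positively; assign v10 = True.
Try v1 = True.
  then v6 is forced to False.
Set v2 = False and propagate.
  then v5 is forced to True.
  then v4 is forced to True.
  then v11 is forced to True.
  then v9 is forced to False.
  then v12 is forced to False.
  then v8 is forced to True.
v7 is now unconstrained; take v7 = True.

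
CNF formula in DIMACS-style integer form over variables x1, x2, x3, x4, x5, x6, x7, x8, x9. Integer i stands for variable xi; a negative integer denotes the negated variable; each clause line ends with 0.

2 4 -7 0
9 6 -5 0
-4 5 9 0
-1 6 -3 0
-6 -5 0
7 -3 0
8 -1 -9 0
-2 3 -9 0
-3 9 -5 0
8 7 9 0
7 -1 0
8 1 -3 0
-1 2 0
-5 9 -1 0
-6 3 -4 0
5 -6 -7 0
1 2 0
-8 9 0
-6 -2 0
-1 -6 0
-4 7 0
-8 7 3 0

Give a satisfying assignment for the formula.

Try x1 = False.
  then x2 is forced to True.
  then x6 is forced to False.
Set x3 = True and propagate.
  then x7 is forced to True.
  then x8 is forced to True.
  then x9 is forced to True.
x4, x5 are now unconstrained; take x4 = True, x5 = True.
Check each clause:
  1. (x2 OR NOT x7 OR x4) — x2 is true.
  2. (NOT x5 OR x9 OR x6) — x9 is true.
  3. (NOT x4 OR x5 OR x9) — x9 is true.
  4. (NOT x1 OR x6 OR NOT x3) — NOT x1 is true.
  5. (NOT x6 OR NOT x5) — NOT x6 is true.
  6. (x7 OR NOT x3) — x7 is true.
  7. (x8 OR NOT x9 OR NOT x1) — x8 is true.
  8. (NOT x2 OR NOT x9 OR x3) — x3 is true.
  9. (NOT x3 OR NOT x5 OR x9) — x9 is true.
  10. (x9 OR x7 OR x8) — x8 is true.
  11. (NOT x1 OR x7) — NOT x1 is true.
  12. (x8 OR NOT x3 OR x1) — x8 is true.
  13. (x2 OR NOT x1) — x2 is true.
  14. (NOT x1 OR x9 OR NOT x5) — x9 is true.
  15. (x3 OR NOT x4 OR NOT x6) — NOT x6 is true.
  16. (NOT x6 OR NOT x7 OR x5) — NOT x6 is true.
  17. (x1 OR x2) — x2 is true.
  18. (NOT x8 OR x9) — x9 is true.
  19. (NOT x2 OR NOT x6) — NOT x6 is true.
  20. (NOT x6 OR NOT x1) — NOT x6 is true.
  21. (NOT x4 OR x7) — x7 is true.
  22. (NOT x8 OR x7 OR x3) — x3 is true.

x1=F, x2=T, x3=T, x4=T, x5=T, x6=F, x7=T, x8=T, x9=T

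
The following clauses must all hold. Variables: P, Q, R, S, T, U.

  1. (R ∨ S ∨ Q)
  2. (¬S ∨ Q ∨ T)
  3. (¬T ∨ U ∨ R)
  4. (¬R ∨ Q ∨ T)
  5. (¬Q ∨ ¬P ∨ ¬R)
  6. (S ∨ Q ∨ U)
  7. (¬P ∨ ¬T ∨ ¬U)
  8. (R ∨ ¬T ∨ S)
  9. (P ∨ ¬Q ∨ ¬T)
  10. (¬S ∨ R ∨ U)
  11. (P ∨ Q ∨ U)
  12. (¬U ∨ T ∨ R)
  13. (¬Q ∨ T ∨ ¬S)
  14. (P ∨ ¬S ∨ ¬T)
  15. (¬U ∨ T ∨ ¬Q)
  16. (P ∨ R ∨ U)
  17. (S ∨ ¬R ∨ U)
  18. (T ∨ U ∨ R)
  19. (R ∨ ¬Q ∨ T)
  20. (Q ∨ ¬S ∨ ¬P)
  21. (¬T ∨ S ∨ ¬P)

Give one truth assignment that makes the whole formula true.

P = False, Q = False, R = True, S = False, T = True, U = True

Check each clause:
  1. (Q ∨ R ∨ S) — R is true.
  2. (¬S ∨ Q ∨ T) — ¬S is true.
  3. (¬T ∨ R ∨ U) — R is true.
  4. (¬R ∨ T ∨ Q) — T is true.
  5. (¬R ∨ ¬Q ∨ ¬P) — ¬P is true.
  6. (U ∨ Q ∨ S) — U is true.
  7. (¬P ∨ ¬T ∨ ¬U) — ¬P is true.
  8. (R ∨ ¬T ∨ S) — R is true.
  9. (P ∨ ¬Q ∨ ¬T) — ¬Q is true.
  10. (R ∨ ¬S ∨ U) — R is true.
  11. (Q ∨ P ∨ U) — U is true.
  12. (¬U ∨ R ∨ T) — R is true.
  13. (¬Q ∨ ¬S ∨ T) — ¬S is true.
  14. (¬S ∨ P ∨ ¬T) — ¬S is true.
  15. (¬U ∨ T ∨ ¬Q) — T is true.
  16. (P ∨ U ∨ R) — R is true.
  17. (¬R ∨ S ∨ U) — U is true.
  18. (R ∨ U ∨ T) — R is true.
  19. (R ∨ ¬Q ∨ T) — R is true.
  20. (Q ∨ ¬S ∨ ¬P) — ¬S is true.
  21. (S ∨ ¬T ∨ ¬P) — ¬P is true.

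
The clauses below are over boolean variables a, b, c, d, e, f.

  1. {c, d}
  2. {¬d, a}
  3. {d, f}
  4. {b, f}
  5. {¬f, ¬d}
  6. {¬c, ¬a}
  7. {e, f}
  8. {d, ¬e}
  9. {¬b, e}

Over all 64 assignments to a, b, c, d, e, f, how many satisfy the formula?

The models are:
  a=F b=F c=T d=F e=F f=T
  a=T b=T c=F d=T e=T f=F
That's 2 in total.

2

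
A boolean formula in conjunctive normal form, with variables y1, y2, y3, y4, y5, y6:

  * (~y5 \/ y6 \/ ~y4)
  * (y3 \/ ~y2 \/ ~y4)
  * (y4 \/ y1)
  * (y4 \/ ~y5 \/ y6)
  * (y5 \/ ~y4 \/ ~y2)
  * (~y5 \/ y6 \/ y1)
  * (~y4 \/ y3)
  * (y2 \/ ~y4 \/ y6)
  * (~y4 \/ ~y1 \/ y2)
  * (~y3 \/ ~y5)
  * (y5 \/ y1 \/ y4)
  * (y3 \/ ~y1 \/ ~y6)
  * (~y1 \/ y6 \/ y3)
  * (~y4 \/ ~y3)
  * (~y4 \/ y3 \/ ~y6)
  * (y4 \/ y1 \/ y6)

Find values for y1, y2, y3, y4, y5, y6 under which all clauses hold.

Set y1 = True and propagate.
Try y2 = False.
  then y4 is forced to False.
For the remaining variables, y3 = True, y5 = False, y6 = False works.

y1=T  y2=F  y3=T  y4=F  y5=F  y6=F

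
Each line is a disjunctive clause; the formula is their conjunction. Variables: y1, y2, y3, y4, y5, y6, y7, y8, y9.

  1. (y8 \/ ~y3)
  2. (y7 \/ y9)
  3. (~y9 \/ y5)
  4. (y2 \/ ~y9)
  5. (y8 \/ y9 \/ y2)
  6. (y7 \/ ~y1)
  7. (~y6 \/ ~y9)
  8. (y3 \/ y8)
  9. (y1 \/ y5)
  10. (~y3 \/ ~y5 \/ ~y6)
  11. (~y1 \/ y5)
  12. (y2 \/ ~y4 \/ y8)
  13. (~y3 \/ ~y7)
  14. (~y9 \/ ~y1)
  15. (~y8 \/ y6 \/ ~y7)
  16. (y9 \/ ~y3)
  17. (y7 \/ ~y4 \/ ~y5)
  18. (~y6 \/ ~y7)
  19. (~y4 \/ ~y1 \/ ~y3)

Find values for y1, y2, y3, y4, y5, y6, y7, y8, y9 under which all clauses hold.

y1=False, y2=True, y3=True, y4=False, y5=True, y6=False, y7=False, y8=True, y9=True

Pure literal: y2 appears only positively; assign y2 = True.
y4 occurs only negated in the remaining clauses — set y4 = False.
Set y1 = False and propagate.
  then y5 is forced to True.
Branch on y3: take y3 = True.
  then y8 is forced to True.
  then y6 is forced to False.
  then y7 is forced to False.
  then y9 is forced to True.
Check each clause:
  1. (~y3 \/ y8) — y8 is true.
  2. (y9 \/ y7) — y9 is true.
  3. (y5 \/ ~y9) — y5 is true.
  4. (y2 \/ ~y9) — y2 is true.
  5. (y9 \/ y8 \/ y2) — y8 is true.
  6. (~y1 \/ y7) — ~y1 is true.
  7. (~y6 \/ ~y9) — ~y6 is true.
  8. (y8 \/ y3) — y8 is true.
  9. (y1 \/ y5) — y5 is true.
  10. (~y3 \/ ~y6 \/ ~y5) — ~y6 is true.
  11. (y5 \/ ~y1) — y5 is true.
  12. (y2 \/ y8 \/ ~y4) — y8 is true.
  13. (~y3 \/ ~y7) — ~y7 is true.
  14. (~y9 \/ ~y1) — ~y1 is true.
  15. (y6 \/ ~y8 \/ ~y7) — ~y7 is true.
  16. (~y3 \/ y9) — y9 is true.
  17. (y7 \/ ~y4 \/ ~y5) — ~y4 is true.
  18. (~y6 \/ ~y7) — ~y7 is true.
  19. (~y4 \/ ~y1 \/ ~y3) — ~y4 is true.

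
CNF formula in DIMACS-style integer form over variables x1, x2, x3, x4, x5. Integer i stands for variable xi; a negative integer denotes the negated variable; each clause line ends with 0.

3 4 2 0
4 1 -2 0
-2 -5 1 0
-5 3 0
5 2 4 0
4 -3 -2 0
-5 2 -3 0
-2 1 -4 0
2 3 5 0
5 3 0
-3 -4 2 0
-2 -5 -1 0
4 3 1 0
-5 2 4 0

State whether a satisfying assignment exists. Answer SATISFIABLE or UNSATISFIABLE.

SATISFIABLE

Branch on x1: take x1 = True.
For the remaining variables, x2 = True, x3 = True, x4 = True, x5 = False works.
So x1=True, x2=True, x3=True, x4=True, x5=False is a satisfying assignment.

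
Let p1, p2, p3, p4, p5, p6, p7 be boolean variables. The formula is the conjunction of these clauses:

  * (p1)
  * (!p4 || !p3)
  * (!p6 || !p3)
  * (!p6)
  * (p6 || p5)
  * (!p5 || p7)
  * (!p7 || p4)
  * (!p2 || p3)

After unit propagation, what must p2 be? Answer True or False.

(p1) is a unit clause: p1 = True.
(!p6) is a unit clause: p6 = False.
From (p5 || p6) and p6 = False: p5 = True.
(!p5 || p7): since p5 = True, the clause reduces to (p7). p7 = True.
(!p7 || p4): since p7 = True, the clause reduces to (p4). p4 = True.
(!p4 || !p3): since p4 = True, the clause reduces to (!p3). p3 = False.
(!p2 || p3) with p3 = False leaves only !p2, so p2 = False.

False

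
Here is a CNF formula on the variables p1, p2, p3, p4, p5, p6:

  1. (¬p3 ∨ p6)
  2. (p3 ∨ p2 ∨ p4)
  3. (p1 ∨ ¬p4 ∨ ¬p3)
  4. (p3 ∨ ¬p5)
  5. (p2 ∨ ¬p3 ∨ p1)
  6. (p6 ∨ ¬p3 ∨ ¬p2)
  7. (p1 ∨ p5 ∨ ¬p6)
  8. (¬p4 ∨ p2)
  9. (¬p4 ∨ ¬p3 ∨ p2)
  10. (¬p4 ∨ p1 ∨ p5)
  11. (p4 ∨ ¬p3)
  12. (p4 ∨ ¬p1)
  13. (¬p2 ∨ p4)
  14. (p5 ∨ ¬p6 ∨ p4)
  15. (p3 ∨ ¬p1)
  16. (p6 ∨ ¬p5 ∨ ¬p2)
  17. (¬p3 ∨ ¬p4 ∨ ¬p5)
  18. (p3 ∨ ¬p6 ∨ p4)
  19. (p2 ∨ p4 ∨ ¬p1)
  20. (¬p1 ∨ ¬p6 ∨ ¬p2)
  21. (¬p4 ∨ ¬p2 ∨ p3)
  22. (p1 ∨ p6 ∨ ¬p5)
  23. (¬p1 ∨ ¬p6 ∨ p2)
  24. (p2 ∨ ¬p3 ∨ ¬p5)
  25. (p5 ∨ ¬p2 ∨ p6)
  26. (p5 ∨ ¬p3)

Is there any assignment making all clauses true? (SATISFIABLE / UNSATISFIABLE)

p3 = True:
  propagation gives p6=True, p4=True, p1=True, p2=True; an empty clause results — contradiction.
p3 = False:
  propagation gives p5=False, p1=False, p6=False, p4=False; an empty clause results — contradiction.
Every branch closes, so no satisfying assignment exists.

UNSATISFIABLE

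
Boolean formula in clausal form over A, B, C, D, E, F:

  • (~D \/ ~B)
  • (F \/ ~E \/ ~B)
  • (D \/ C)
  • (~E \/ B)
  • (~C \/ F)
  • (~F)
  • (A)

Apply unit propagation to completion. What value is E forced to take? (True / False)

False

(~F) is a unit clause: F = False.
From (~C \/ F) and F = False: C = False.
From (C \/ D) and C = False: D = True.
(~B \/ ~D): since D = True, the clause reduces to (~B). B = False.
(B \/ ~E): since B = False, the clause reduces to (~E). E = False.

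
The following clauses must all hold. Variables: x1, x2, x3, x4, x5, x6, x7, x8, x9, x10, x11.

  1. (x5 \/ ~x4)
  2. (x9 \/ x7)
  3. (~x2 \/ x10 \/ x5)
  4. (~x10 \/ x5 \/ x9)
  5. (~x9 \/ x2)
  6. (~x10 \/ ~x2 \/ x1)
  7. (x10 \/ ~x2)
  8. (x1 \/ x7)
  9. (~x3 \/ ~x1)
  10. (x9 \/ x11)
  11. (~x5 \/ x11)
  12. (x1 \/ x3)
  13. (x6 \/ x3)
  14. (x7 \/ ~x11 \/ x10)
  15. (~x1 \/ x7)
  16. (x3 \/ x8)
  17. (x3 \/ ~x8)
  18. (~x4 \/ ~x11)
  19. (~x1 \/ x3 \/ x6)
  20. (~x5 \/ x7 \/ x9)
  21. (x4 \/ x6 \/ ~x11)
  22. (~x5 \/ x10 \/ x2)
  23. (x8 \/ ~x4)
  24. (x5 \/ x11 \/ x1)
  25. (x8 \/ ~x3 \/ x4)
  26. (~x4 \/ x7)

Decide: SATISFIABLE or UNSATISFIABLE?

x6 occurs only positively in the remaining clauses — set x6 = True.
x7 occurs only positively in the remaining clauses — set x7 = True.
Set x1 = False and propagate.
  then x3 is forced to True.
Branch on x2: take x2 = False.
  then x9 is forced to False.
  then x11 is forced to True.
  then x4 is forced to False.
  then x8 is forced to True.
Try x5 = False.
  then x10 is forced to False.
Every clause has at least one true literal under this assignment.
So x1=0  x2=0  x3=1  x4=0  x5=0  x6=1  x7=1  x8=1  x9=0  x10=0  x11=1 is a satisfying assignment.

SATISFIABLE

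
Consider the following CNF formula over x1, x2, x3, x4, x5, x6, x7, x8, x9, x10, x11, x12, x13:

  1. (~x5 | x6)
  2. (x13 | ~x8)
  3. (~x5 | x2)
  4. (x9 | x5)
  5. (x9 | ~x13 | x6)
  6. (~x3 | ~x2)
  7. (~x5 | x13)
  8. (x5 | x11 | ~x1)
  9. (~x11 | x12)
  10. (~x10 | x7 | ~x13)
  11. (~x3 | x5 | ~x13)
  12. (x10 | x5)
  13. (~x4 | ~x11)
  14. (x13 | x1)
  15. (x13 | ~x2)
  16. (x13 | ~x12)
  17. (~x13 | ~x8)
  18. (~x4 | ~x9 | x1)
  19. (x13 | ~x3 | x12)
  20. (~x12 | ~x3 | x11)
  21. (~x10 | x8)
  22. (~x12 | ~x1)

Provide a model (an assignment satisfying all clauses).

Pure literal: x3 appears only negated; assign x3 = False.
Pure literal: x4 appears only negated; assign x4 = False.
Set x1 = False and propagate.
  then x13 is forced to True.
  then x8 is forced to False.
  then x10 is forced to False.
  then x5 is forced to True.
  then x6 is forced to True.
  then x2 is forced to True.
Try x11 = True.
  then x12 is forced to True.
x7, x9 are now unconstrained; take x7 = False, x9 = True.

x1=0, x2=1, x3=0, x4=0, x5=1, x6=1, x7=0, x8=0, x9=1, x10=0, x11=1, x12=1, x13=1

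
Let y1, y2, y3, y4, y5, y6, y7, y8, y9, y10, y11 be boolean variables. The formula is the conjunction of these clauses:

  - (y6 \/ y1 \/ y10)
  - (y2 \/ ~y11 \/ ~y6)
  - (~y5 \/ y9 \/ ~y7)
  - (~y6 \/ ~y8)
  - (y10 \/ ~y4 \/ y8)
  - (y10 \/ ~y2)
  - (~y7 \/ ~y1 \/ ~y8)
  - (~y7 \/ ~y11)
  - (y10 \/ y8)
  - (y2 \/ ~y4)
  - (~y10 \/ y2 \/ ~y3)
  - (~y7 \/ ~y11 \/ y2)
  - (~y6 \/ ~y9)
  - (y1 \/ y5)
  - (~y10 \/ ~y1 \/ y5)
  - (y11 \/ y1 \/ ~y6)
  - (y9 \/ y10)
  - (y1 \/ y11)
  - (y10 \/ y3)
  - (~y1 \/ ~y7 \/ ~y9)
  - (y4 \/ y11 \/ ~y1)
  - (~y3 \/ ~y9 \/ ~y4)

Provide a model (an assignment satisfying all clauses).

y1 = F, y2 = F, y3 = F, y4 = F, y5 = T, y6 = F, y7 = F, y8 = F, y9 = F, y10 = T, y11 = T

Check each clause:
  1. (y1 \/ y10 \/ y6) — y10 is true.
  2. (~y11 \/ y2 \/ ~y6) — ~y6 is true.
  3. (~y5 \/ ~y7 \/ y9) — ~y7 is true.
  4. (~y6 \/ ~y8) — ~y8 is true.
  5. (y10 \/ y8 \/ ~y4) — y10 is true.
  6. (~y2 \/ y10) — y10 is true.
  7. (~y7 \/ ~y8 \/ ~y1) — ~y8 is true.
  8. (~y11 \/ ~y7) — ~y7 is true.
  9. (y8 \/ y10) — y10 is true.
  10. (y2 \/ ~y4) — ~y4 is true.
  11. (~y10 \/ y2 \/ ~y3) — ~y3 is true.
  12. (y2 \/ ~y11 \/ ~y7) — ~y7 is true.
  13. (~y9 \/ ~y6) — ~y6 is true.
  14. (y1 \/ y5) — y5 is true.
  15. (y5 \/ ~y10 \/ ~y1) — y5 is true.
  16. (~y6 \/ y11 \/ y1) — ~y6 is true.
  17. (y9 \/ y10) — y10 is true.
  18. (y11 \/ y1) — y11 is true.
  19. (y3 \/ y10) — y10 is true.
  20. (~y7 \/ ~y1 \/ ~y9) — ~y7 is true.
  21. (~y1 \/ y11 \/ y4) — y11 is true.
  22. (~y4 \/ ~y3 \/ ~y9) — ~y4 is true.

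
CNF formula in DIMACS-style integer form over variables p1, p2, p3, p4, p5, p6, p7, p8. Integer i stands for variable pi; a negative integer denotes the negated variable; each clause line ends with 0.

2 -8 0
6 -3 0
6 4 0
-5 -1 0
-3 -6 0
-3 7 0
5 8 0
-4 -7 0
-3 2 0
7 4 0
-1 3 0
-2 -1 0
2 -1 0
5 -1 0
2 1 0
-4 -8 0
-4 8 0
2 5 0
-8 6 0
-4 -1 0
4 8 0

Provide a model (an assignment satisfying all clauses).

p1=0, p2=1, p3=0, p4=0, p5=1, p6=1, p7=1, p8=1

Set p1 = False and propagate.
  then p2 is forced to True.
Branch on p3: take p3 = False.
Try p4 = False.
  then p6 is forced to True.
  then p7 is forced to True.
  then p8 is forced to True.
p5 is now unconstrained; take p5 = True.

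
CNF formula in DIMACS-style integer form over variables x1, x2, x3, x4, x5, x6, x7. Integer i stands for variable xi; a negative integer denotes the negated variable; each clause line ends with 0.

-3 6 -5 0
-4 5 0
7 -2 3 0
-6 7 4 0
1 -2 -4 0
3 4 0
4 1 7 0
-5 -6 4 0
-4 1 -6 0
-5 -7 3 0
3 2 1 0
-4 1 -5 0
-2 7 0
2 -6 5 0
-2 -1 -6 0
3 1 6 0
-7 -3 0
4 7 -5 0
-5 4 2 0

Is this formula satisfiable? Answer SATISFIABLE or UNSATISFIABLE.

SATISFIABLE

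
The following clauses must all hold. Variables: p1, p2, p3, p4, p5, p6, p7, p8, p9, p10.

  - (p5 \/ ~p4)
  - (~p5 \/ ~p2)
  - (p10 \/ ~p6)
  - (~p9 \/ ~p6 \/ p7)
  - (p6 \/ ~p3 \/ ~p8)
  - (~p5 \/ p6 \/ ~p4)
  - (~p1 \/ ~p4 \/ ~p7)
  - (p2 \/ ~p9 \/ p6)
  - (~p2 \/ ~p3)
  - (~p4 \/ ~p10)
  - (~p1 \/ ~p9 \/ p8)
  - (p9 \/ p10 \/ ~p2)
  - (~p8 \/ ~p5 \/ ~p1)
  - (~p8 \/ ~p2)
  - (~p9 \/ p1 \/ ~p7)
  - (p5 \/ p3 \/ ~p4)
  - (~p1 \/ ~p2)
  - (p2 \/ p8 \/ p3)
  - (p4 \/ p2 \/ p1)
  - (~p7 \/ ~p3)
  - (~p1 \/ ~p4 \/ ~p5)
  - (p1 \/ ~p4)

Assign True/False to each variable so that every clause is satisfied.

p1=F, p2=T, p3=F, p4=F, p5=F, p6=T, p7=T, p8=F, p9=F, p10=T

Check each clause:
  1. (~p4 \/ p5) — ~p4 is true.
  2. (~p2 \/ ~p5) — ~p5 is true.
  3. (p10 \/ ~p6) — p10 is true.
  4. (~p9 \/ ~p6 \/ p7) — ~p9 is true.
  5. (~p8 \/ ~p3 \/ p6) — ~p8 is true.
  6. (~p5 \/ p6 \/ ~p4) — ~p5 is true.
  7. (~p4 \/ ~p1 \/ ~p7) — ~p4 is true.
  8. (~p9 \/ p2 \/ p6) — p2 is true.
  9. (~p3 \/ ~p2) — ~p3 is true.
  10. (~p10 \/ ~p4) — ~p4 is true.
  11. (~p9 \/ p8 \/ ~p1) — ~p1 is true.
  12. (~p2 \/ p10 \/ p9) — p10 is true.
  13. (~p5 \/ ~p8 \/ ~p1) — ~p8 is true.
  14. (~p2 \/ ~p8) — ~p8 is true.
  15. (p1 \/ ~p9 \/ ~p7) — ~p9 is true.
  16. (~p4 \/ p3 \/ p5) — ~p4 is true.
  17. (~p1 \/ ~p2) — ~p1 is true.
  18. (p3 \/ p8 \/ p2) — p2 is true.
  19. (p2 \/ p1 \/ p4) — p2 is true.
  20. (~p3 \/ ~p7) — ~p3 is true.
  21. (~p5 \/ ~p1 \/ ~p4) — ~p5 is true.
  22. (p1 \/ ~p4) — ~p4 is true.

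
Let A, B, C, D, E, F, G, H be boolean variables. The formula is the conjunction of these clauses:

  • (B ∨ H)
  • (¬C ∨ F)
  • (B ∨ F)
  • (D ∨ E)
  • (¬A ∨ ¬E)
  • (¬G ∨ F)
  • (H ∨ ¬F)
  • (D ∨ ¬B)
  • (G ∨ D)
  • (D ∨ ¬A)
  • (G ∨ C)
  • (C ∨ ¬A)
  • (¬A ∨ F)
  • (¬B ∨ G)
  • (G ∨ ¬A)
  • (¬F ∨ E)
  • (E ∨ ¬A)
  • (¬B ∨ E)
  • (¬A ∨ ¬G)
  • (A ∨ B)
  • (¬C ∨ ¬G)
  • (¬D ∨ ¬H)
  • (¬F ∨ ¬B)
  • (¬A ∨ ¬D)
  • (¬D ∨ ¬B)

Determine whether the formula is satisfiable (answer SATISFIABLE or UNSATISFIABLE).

A = True:
  propagation gives E=False; an empty clause results — contradiction.
A = False:
  propagation gives B=True, D=True; an empty clause results — contradiction.
Every branch closes, so no satisfying assignment exists.

UNSATISFIABLE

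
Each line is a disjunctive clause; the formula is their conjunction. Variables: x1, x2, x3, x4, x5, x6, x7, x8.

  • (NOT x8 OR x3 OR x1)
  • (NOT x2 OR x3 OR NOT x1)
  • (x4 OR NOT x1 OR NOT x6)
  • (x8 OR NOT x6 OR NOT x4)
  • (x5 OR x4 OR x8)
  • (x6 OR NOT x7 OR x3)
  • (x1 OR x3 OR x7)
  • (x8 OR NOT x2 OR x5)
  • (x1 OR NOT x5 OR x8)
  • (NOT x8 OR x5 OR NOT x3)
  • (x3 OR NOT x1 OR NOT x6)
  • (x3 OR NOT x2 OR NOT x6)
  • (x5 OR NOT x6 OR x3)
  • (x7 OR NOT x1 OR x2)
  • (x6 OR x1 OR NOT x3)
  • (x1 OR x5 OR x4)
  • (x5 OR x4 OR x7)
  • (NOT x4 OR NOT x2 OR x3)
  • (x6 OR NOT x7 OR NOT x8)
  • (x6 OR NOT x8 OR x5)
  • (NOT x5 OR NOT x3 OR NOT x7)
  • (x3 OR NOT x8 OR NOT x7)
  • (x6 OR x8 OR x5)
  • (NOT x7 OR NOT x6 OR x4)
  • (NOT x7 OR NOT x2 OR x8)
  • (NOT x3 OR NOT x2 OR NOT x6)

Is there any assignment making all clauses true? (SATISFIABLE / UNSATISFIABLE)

SATISFIABLE

Branch on x1: take x1 = True.
Try x2 = True.
  then x3 is forced to True.
  then x6 is forced to False.
The remaining clauses are satisfied by x4 = True, x5 = True, x7 = False, x8 = False.
So x1 = True, x2 = True, x3 = True, x4 = True, x5 = True, x6 = False, x7 = False, x8 = False is a satisfying assignment.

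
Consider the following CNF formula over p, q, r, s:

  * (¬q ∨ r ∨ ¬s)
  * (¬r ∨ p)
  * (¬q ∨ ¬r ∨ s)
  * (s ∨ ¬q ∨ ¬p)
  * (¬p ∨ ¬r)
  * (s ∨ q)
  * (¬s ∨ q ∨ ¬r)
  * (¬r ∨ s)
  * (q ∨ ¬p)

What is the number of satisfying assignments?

Satisfying assignments:
  p=F q=F r=F s=T
  p=F q=T r=F s=F
That's 2 in total.

2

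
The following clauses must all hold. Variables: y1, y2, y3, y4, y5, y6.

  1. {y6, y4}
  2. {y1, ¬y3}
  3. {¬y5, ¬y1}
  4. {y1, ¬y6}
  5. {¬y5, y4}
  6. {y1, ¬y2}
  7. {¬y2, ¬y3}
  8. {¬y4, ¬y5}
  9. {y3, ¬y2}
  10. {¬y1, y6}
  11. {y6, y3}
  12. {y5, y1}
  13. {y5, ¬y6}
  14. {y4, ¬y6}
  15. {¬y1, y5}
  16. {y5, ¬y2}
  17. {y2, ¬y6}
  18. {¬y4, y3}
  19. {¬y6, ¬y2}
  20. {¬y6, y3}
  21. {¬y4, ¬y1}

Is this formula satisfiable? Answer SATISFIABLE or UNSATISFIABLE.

y6 = True:
  propagation gives y1=True, y5=False; an empty clause results — contradiction.
y6 = False:
  propagation gives y4=True, y5=False, y1=False; an empty clause results — contradiction.
Every branch closes, so no satisfying assignment exists.

UNSATISFIABLE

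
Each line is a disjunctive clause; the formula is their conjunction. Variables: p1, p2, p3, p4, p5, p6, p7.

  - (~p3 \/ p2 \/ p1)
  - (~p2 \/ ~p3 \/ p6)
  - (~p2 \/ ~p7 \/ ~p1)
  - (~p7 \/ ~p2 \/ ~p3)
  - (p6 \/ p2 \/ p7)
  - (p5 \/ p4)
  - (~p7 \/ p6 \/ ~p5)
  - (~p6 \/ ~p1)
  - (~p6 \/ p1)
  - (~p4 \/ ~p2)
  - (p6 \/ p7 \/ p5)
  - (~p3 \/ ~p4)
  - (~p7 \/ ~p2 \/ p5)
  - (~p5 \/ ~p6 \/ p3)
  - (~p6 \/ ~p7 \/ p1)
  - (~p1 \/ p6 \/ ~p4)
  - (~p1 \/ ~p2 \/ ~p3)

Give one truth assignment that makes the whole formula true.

p1=T, p2=T, p3=F, p4=F, p5=T, p6=F, p7=F

Try p1 = True.
  then p6 is forced to False.
  then p4 is forced to False.
  then p5 is forced to True.
  then p7 is forced to False.
  then p2 is forced to True.
  then p3 is forced to False.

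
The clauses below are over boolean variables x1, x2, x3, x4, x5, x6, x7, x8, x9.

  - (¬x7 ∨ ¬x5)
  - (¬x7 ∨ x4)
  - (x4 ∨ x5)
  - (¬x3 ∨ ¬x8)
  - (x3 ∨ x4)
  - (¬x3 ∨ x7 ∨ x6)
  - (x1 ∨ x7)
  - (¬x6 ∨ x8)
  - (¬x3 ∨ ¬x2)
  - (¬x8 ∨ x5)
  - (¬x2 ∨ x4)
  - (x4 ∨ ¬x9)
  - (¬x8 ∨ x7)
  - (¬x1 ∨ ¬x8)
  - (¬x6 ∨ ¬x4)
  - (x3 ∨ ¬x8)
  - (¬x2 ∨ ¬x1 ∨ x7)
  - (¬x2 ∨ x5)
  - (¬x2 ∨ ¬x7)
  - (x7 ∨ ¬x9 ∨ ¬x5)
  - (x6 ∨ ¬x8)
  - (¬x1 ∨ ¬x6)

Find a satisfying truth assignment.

Pure literal: x2 appears only negated; assign x2 = False.
Try x1 = False.
  then x7 is forced to True.
  then x5 is forced to False.
  then x4 is forced to True.
  then x8 is forced to False.
  then x6 is forced to False.
x3, x9 are now unconstrained; take x3 = True, x9 = True.
Every clause has at least one true literal under this assignment.

x1=False  x2=False  x3=True  x4=True  x5=False  x6=False  x7=True  x8=False  x9=True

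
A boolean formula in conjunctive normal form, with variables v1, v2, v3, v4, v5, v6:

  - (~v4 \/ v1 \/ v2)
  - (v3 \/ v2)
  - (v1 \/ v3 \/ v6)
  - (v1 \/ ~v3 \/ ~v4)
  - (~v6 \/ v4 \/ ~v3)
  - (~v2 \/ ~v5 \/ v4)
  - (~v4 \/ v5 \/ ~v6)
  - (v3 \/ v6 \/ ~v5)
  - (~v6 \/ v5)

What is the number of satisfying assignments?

Case analysis on v3 and v4:
  v3=1, v4=1: v2 free; 3 ways for (v1,v5,v6) × 2^1 = 6.
  v3=1, v4=0: v1 free; 3 ways for (v2,v5,v6) × 2^1 = 6.
  v3=0, v4=1: remaining (v1,v2,v5,v6) ∈ {(0,1,1,1); (1,1,0,0); (1,1,1,1)} — 3.
  v3=0, v4=0: remaining (v1,v2,v5,v6) ∈ {(1,1,0,0)} — 1.
Total: 6 + 6 + 3 + 1 = 16.

16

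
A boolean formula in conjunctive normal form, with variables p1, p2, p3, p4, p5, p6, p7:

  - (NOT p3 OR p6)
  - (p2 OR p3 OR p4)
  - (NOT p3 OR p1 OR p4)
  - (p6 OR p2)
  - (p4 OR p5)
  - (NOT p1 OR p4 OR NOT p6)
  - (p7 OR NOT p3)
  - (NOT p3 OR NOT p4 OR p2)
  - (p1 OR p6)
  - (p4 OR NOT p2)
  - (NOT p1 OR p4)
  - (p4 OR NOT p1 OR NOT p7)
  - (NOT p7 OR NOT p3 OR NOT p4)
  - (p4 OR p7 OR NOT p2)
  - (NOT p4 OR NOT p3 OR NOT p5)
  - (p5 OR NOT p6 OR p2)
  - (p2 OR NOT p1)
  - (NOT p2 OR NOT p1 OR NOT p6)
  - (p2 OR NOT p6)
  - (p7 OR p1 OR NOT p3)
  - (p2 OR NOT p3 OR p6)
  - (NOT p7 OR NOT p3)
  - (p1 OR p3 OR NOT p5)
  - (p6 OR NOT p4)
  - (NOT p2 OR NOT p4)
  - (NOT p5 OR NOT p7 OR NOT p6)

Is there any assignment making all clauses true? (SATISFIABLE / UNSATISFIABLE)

UNSATISFIABLE

p4 = True:
  propagation gives p6=True, p2=True; an empty clause results — contradiction.
p4 = False:
  propagation gives p5=True, p2=False, p3=True, p6=True; an empty clause results — contradiction.
Every branch closes, so no satisfying assignment exists.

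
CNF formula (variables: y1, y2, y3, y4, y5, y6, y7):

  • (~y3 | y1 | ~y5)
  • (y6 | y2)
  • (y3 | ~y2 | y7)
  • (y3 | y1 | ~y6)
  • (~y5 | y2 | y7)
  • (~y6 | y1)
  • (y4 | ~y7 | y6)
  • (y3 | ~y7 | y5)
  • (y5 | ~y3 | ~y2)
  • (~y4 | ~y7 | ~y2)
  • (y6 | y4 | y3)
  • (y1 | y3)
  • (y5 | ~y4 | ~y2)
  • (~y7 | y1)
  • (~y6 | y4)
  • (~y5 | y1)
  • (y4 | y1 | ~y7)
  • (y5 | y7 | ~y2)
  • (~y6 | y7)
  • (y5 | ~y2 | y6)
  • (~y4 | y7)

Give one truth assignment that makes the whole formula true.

y1=T, y2=F, y3=T, y4=T, y5=T, y6=T, y7=T

y1 occurs only positively in the remaining clauses — set y1 = True.
Branch on y2: take y2 = False.
  then y6 is forced to True.
  then y4 is forced to True.
  then y7 is forced to True.
For the remaining variables, y3 = True, y5 = True works.
Every clause has at least one true literal under this assignment.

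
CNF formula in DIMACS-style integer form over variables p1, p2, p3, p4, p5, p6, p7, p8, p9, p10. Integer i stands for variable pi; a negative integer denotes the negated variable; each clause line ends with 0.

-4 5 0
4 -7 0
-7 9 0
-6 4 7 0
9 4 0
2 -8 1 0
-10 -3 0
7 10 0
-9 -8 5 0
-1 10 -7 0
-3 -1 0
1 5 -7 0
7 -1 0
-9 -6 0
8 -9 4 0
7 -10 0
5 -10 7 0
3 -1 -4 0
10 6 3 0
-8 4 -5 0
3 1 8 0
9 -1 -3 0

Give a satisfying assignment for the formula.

p1 = F, p2 = T, p3 = T, p4 = T, p5 = T, p6 = F, p7 = T, p8 = F, p9 = T, p10 = F

Check each clause:
  1. (p5 | ~p4) — p5 is true.
  2. (~p7 | p4) — p4 is true.
  3. (p9 | ~p7) — p9 is true.
  4. (p4 | p7 | ~p6) — ~p6 is true.
  5. (p9 | p4) — p9 is true.
  6. (p2 | ~p8 | p1) — ~p8 is true.
  7. (~p10 | ~p3) — ~p10 is true.
  8. (p7 | p10) — p7 is true.
  9. (p5 | ~p9 | ~p8) — ~p8 is true.
  10. (~p1 | ~p7 | p10) — ~p1 is true.
  11. (~p3 | ~p1) — ~p1 is true.
  12. (p5 | ~p7 | p1) — p5 is true.
  13. (p7 | ~p1) — ~p1 is true.
  14. (~p9 | ~p6) — ~p6 is true.
  15. (~p9 | p8 | p4) — p4 is true.
  16. (p7 | ~p10) — ~p10 is true.
  17. (p7 | p5 | ~p10) — p5 is true.
  18. (p3 | ~p1 | ~p4) — p3 is true.
  19. (p3 | p6 | p10) — p3 is true.
  20. (~p8 | ~p5 | p4) — ~p8 is true.
  21. (p1 | p8 | p3) — p3 is true.
  22. (~p3 | ~p1 | p9) — p9 is true.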